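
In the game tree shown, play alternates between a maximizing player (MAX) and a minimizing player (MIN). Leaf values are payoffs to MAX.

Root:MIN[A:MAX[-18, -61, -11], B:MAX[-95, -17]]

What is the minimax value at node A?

A (MAX): max(-18, -61, -11) = -11

-11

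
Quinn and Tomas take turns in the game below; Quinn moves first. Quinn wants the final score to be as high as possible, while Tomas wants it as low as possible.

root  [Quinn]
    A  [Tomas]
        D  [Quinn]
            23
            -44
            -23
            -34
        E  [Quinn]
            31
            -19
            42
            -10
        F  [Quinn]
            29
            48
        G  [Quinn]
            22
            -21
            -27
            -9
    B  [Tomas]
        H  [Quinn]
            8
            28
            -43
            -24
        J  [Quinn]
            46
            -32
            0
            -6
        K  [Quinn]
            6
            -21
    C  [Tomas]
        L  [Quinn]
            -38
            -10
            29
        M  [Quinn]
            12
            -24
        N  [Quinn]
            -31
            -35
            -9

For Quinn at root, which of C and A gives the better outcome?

A

L (Quinn): max(-38, -10, 29) = 29
M (Quinn): max(12, -24) = 12
N (Quinn): max(-31, -35, -9) = -9
C (Tomas): min(29, 12, -9) = -9
D (Quinn): max(23, -44, -23, -34) = 23
E (Quinn): max(31, -19, 42, -10) = 42
F (Quinn): max(29, 48) = 48
G (Quinn): max(22, -21, -27, -9) = 22
A (Tomas): min(23, 42, 48, 22) = 22
Quinn prefers the higher value; C=-9, A=22. A is better since 22 > -9.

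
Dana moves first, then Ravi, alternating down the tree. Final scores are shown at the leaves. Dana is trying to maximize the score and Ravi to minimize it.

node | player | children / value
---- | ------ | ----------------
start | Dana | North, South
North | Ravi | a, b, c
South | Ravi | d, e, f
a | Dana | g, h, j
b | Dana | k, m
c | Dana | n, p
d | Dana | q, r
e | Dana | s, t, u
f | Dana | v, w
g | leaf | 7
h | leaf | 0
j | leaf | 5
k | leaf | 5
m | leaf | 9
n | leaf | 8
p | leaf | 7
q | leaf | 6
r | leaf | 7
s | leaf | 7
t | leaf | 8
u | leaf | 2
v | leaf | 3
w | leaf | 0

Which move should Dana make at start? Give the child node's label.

North

a (Dana): max(7, 0, 5) = 7
b (Dana): max(5, 9) = 9
c (Dana): max(8, 7) = 8
North (Ravi): min(7, 9, 8) = 7
d (Dana): max(6, 7) = 7
e (Dana): max(7, 8, 2) = 8
f (Dana): max(3, 0) = 3
South (Ravi): min(7, 8, 3) = 3
start (Dana): max(7, 3) = 7
Dana at start wants the highest of {North=7, South=3}, so chooses North.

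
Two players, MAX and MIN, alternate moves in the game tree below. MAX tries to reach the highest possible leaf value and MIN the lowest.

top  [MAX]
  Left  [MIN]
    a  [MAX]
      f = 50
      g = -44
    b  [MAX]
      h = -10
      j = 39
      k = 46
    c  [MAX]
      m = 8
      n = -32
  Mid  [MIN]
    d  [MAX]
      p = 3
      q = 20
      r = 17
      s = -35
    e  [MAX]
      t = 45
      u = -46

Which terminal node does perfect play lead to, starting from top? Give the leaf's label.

q

a (MAX): max(50, -44) = 50
b (MAX): max(-10, 39, 46) = 46
c (MAX): max(8, -32) = 8
Left (MIN): min(50, 46, 8) = 8
d (MAX): max(3, 20, 17, -35) = 20
e (MAX): max(45, -46) = 45
Mid (MIN): min(20, 45) = 20
top (MAX): max(8, 20) = 20
At top, MAX picks Mid (highest: 20).
At Mid, MIN picks d (lowest: 20).
At d, MAX picks q (highest: 20).
Terminal value 20.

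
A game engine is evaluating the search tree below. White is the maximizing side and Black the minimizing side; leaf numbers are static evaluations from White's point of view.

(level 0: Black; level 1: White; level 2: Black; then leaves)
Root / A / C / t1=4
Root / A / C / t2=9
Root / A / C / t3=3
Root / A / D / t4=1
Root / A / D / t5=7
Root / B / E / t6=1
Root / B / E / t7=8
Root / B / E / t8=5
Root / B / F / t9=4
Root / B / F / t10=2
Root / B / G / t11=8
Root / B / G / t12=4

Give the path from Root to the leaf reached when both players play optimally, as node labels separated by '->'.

C (Black): min(4, 9, 3) = 3
D (Black): min(1, 7) = 1
A (White): max(3, 1) = 3
E (Black): min(1, 8, 5) = 1
F (Black): min(4, 2) = 2
G (Black): min(8, 4) = 4
B (White): max(1, 2, 4) = 4
Root (Black): min(3, 4) = 3
At Root, Black picks A (lowest: 3).
At A, White picks C (highest: 3).
At C, Black picks t3 (lowest: 3).
Terminal value 3.

Root -> A -> C -> t3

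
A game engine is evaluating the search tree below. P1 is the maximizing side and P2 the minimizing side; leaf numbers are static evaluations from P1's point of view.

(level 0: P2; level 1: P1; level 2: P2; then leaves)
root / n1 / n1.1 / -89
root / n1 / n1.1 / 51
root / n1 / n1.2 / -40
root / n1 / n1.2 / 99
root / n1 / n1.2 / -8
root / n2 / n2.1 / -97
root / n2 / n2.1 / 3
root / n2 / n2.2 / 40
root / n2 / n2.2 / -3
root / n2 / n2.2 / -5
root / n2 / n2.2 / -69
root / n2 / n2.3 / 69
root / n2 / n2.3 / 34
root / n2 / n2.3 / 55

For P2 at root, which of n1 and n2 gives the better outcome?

n1

n1.1 (P2): min(-89, 51) = -89
n1.2 (P2): min(-40, 99, -8) = -40
n1 (P1): max(-89, -40) = -40
n2.1 (P2): min(-97, 3) = -97
n2.2 (P2): min(40, -3, -5, -69) = -69
n2.3 (P2): min(69, 34, 55) = 34
n2 (P1): max(-97, -69, 34) = 34
P2 prefers the lower value; n1=-40, n2=34. n1 is better since -40 < 34.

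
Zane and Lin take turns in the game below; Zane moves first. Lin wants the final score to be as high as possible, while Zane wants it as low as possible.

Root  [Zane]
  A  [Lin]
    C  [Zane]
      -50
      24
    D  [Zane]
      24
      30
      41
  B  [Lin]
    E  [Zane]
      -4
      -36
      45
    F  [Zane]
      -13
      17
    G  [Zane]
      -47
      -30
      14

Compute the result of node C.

C (Zane): min(-50, 24) = -50

-50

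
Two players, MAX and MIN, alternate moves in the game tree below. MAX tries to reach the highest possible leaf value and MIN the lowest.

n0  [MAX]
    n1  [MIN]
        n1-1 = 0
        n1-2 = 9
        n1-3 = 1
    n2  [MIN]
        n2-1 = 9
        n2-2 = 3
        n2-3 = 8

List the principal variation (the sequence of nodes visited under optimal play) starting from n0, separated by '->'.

n0 -> n2 -> n2-2

n1 (MIN): min(0, 9, 1) = 0
n2 (MIN): min(9, 3, 8) = 3
n0 (MAX): max(0, 3) = 3
At n0, MAX picks n2 (highest: 3).
At n2, MIN picks n2-2 (lowest: 3).
Terminal value 3.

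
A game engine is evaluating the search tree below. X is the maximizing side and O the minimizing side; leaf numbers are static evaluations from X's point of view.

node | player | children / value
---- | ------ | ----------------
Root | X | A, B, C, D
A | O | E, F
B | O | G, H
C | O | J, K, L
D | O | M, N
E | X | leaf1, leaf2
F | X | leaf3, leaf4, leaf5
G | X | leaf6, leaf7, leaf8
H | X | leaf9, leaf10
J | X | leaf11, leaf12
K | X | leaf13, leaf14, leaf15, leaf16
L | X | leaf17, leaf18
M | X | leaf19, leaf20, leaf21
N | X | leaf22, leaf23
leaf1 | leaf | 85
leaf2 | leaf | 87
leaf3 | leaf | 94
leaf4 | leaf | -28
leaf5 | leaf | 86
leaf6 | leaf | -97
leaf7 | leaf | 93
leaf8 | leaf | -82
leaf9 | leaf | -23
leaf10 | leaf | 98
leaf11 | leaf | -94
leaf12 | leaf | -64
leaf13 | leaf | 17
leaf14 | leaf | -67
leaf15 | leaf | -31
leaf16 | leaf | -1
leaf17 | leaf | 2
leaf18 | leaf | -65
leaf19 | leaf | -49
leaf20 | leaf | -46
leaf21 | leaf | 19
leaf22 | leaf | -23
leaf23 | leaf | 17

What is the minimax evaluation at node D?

17

M (X): max(-49, -46, 19) = 19
N (X): max(-23, 17) = 17
D (O): min(19, 17) = 17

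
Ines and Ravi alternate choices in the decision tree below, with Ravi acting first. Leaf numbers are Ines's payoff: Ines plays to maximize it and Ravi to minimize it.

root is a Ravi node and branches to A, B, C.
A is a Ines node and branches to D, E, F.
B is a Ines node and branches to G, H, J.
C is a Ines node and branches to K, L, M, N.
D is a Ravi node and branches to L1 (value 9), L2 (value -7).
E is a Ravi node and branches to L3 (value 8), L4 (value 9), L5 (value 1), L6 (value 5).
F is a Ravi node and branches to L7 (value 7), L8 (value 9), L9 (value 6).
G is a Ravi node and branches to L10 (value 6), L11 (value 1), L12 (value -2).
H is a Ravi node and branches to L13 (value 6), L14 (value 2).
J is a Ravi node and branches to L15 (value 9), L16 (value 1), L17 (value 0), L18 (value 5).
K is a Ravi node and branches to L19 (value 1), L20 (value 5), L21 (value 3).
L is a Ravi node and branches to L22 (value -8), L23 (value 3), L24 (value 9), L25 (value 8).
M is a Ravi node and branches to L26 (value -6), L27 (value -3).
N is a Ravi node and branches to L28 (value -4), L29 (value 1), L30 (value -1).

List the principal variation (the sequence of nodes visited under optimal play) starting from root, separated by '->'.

D (Ravi): min(9, -7) = -7
E (Ravi): min(8, 9, 1, 5) = 1
F (Ravi): min(7, 9, 6) = 6
A (Ines): max(-7, 1, 6) = 6
G (Ravi): min(6, 1, -2) = -2
H (Ravi): min(6, 2) = 2
J (Ravi): min(9, 1, 0, 5) = 0
B (Ines): max(-2, 2, 0) = 2
K (Ravi): min(1, 5, 3) = 1
L (Ravi): min(-8, 3, 9, 8) = -8
M (Ravi): min(-6, -3) = -6
N (Ravi): min(-4, 1, -1) = -4
C (Ines): max(1, -8, -6, -4) = 1
root (Ravi): min(6, 2, 1) = 1
At root, Ravi picks C (lowest: 1).
At C, Ines picks K (highest: 1).
At K, Ravi picks L19 (lowest: 1).
Terminal value 1.

root -> C -> K -> L19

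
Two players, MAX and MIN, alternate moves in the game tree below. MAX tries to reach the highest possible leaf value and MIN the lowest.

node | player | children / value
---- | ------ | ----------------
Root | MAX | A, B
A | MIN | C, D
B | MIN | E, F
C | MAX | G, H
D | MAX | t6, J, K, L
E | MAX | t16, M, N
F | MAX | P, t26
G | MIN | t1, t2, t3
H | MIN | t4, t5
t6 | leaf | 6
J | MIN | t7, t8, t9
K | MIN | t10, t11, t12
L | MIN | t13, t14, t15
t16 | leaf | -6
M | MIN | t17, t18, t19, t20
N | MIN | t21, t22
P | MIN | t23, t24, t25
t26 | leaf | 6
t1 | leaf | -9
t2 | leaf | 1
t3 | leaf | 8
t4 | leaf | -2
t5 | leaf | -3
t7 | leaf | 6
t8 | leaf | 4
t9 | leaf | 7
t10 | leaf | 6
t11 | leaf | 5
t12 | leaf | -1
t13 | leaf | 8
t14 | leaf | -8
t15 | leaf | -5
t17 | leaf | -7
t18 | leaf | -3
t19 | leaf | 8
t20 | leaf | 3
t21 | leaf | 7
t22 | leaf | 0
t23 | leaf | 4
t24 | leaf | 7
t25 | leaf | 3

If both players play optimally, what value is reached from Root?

G (MIN): min(-9, 1, 8) = -9
H (MIN): min(-2, -3) = -3
C (MAX): max(-9, -3) = -3
J (MIN): min(6, 4, 7) = 4
K (MIN): min(6, 5, -1) = -1
L (MIN): min(8, -8, -5) = -8
D (MAX): max(6, 4, -1, -8) = 6
A (MIN): min(-3, 6) = -3
M (MIN): min(-7, -3, 8, 3) = -7
N (MIN): min(7, 0) = 0
E (MAX): max(-6, -7, 0) = 0
P (MIN): min(4, 7, 3) = 3
F (MAX): max(3, 6) = 6
B (MIN): min(0, 6) = 0
Root (MAX): max(-3, 0) = 0

0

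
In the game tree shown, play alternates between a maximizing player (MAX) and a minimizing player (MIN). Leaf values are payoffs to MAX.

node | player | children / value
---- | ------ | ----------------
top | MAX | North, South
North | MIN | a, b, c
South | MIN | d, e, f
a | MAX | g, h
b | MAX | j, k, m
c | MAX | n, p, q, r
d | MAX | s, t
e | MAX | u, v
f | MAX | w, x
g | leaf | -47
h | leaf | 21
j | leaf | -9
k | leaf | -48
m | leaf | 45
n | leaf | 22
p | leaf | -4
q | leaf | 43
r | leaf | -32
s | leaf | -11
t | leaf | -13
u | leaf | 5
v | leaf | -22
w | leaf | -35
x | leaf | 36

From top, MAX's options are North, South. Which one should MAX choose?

a (MAX): max(-47, 21) = 21
b (MAX): max(-9, -48, 45) = 45
c (MAX): max(22, -4, 43, -32) = 43
North (MIN): min(21, 45, 43) = 21
d (MAX): max(-11, -13) = -11
e (MAX): max(5, -22) = 5
f (MAX): max(-35, 36) = 36
South (MIN): min(-11, 5, 36) = -11
top (MAX): max(21, -11) = 21
MAX at top wants the highest of {North=21, South=-11}, so chooses North.

North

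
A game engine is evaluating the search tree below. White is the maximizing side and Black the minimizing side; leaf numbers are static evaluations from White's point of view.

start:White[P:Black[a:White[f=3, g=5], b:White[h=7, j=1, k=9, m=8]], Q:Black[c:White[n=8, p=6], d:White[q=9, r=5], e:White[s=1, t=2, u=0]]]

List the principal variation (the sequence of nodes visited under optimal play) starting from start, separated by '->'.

start -> P -> a -> g

a (White): max(3, 5) = 5
b (White): max(7, 1, 9, 8) = 9
P (Black): min(5, 9) = 5
c (White): max(8, 6) = 8
d (White): max(9, 5) = 9
e (White): max(1, 2, 0) = 2
Q (Black): min(8, 9, 2) = 2
start (White): max(5, 2) = 5
At start, White picks P (highest: 5).
At P, Black picks a (lowest: 5).
At a, White picks g (highest: 5).
Terminal value 5.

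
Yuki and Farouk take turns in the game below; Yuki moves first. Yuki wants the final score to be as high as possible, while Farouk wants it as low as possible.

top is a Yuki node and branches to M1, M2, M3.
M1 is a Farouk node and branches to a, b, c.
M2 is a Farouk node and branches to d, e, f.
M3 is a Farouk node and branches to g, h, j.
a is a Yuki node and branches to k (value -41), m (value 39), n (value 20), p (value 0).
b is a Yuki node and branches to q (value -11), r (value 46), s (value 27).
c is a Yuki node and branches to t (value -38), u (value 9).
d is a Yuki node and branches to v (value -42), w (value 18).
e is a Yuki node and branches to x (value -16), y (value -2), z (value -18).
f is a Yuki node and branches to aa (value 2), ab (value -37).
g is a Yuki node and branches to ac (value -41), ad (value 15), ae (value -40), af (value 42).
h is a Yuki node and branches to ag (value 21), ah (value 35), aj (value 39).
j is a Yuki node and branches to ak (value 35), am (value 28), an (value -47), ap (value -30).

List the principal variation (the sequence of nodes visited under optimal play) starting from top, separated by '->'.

top -> M3 -> j -> ak

a (Yuki): max(-41, 39, 20, 0) = 39
b (Yuki): max(-11, 46, 27) = 46
c (Yuki): max(-38, 9) = 9
M1 (Farouk): min(39, 46, 9) = 9
d (Yuki): max(-42, 18) = 18
e (Yuki): max(-16, -2, -18) = -2
f (Yuki): max(2, -37) = 2
M2 (Farouk): min(18, -2, 2) = -2
g (Yuki): max(-41, 15, -40, 42) = 42
h (Yuki): max(21, 35, 39) = 39
j (Yuki): max(35, 28, -47, -30) = 35
M3 (Farouk): min(42, 39, 35) = 35
top (Yuki): max(9, -2, 35) = 35
At top, Yuki picks M3 (highest: 35).
At M3, Farouk picks j (lowest: 35).
At j, Yuki picks ak (highest: 35).
Terminal value 35.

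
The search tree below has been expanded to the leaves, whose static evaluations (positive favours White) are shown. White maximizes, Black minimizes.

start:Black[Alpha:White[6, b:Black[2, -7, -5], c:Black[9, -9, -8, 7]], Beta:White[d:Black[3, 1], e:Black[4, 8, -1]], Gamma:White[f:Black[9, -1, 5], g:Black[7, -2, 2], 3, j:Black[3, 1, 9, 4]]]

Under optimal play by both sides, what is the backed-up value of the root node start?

1

b (Black): min(2, -7, -5) = -7
c (Black): min(9, -9, -8, 7) = -9
Alpha (White): max(6, -7, -9) = 6
d (Black): min(3, 1) = 1
e (Black): min(4, 8, -1) = -1
Beta (White): max(1, -1) = 1
f (Black): min(9, -1, 5) = -1
g (Black): min(7, -2, 2) = -2
j (Black): min(3, 1, 9, 4) = 1
Gamma (White): max(-1, -2, 3, 1) = 3
start (Black): min(6, 1, 3) = 1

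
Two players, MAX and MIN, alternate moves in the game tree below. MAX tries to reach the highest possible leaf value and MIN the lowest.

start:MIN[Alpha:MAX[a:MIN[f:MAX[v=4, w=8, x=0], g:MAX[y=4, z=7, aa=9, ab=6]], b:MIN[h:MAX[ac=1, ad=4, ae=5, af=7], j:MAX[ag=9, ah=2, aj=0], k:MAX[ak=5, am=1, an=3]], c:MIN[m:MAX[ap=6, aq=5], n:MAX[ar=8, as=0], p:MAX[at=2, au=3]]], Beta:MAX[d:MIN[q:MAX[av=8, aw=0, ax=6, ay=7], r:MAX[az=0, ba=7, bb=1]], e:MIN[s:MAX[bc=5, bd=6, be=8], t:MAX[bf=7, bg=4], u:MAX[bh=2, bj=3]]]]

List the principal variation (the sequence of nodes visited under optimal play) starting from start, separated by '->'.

f (MAX): max(4, 8, 0) = 8
g (MAX): max(4, 7, 9, 6) = 9
a (MIN): min(8, 9) = 8
h (MAX): max(1, 4, 5, 7) = 7
j (MAX): max(9, 2, 0) = 9
k (MAX): max(5, 1, 3) = 5
b (MIN): min(7, 9, 5) = 5
m (MAX): max(6, 5) = 6
n (MAX): max(8, 0) = 8
p (MAX): max(2, 3) = 3
c (MIN): min(6, 8, 3) = 3
Alpha (MAX): max(8, 5, 3) = 8
q (MAX): max(8, 0, 6, 7) = 8
r (MAX): max(0, 7, 1) = 7
d (MIN): min(8, 7) = 7
s (MAX): max(5, 6, 8) = 8
t (MAX): max(7, 4) = 7
u (MAX): max(2, 3) = 3
e (MIN): min(8, 7, 3) = 3
Beta (MAX): max(7, 3) = 7
start (MIN): min(8, 7) = 7
At start, MIN picks Beta (lowest: 7).
At Beta, MAX picks d (highest: 7).
At d, MIN picks r (lowest: 7).
At r, MAX picks ba (highest: 7).
Terminal value 7.

start -> Beta -> d -> r -> ba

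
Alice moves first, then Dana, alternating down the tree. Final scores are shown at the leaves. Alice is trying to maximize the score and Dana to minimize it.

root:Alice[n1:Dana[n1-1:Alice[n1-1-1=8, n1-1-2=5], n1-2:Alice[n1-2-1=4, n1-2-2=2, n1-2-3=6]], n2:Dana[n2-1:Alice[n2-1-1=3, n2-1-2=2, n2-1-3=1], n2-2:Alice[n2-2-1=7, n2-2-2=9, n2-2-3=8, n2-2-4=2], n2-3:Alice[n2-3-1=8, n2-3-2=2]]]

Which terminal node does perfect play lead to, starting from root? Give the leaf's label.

n1-2-3

n1-1 (Alice): max(8, 5) = 8
n1-2 (Alice): max(4, 2, 6) = 6
n1 (Dana): min(8, 6) = 6
n2-1 (Alice): max(3, 2, 1) = 3
n2-2 (Alice): max(7, 9, 8, 2) = 9
n2-3 (Alice): max(8, 2) = 8
n2 (Dana): min(3, 9, 8) = 3
root (Alice): max(6, 3) = 6
At root, Alice picks n1 (highest: 6).
At n1, Dana picks n1-2 (lowest: 6).
At n1-2, Alice picks n1-2-3 (highest: 6).
Terminal value 6.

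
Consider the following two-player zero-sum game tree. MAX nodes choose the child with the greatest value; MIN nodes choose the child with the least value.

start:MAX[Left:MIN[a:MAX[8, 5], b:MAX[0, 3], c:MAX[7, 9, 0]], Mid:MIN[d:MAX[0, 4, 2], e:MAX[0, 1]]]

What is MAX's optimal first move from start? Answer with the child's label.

a (MAX): max(8, 5) = 8
b (MAX): max(0, 3) = 3
c (MAX): max(7, 9, 0) = 9
Left (MIN): min(8, 3, 9) = 3
d (MAX): max(0, 4, 2) = 4
e (MAX): max(0, 1) = 1
Mid (MIN): min(4, 1) = 1
start (MAX): max(3, 1) = 3
MAX at start wants the highest of {Left=3, Mid=1}, so chooses Left.

Left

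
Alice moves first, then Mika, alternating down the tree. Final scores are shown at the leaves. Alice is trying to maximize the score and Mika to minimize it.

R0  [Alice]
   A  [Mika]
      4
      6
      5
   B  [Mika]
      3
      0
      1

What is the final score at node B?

0

B (Mika): min(3, 0, 1) = 0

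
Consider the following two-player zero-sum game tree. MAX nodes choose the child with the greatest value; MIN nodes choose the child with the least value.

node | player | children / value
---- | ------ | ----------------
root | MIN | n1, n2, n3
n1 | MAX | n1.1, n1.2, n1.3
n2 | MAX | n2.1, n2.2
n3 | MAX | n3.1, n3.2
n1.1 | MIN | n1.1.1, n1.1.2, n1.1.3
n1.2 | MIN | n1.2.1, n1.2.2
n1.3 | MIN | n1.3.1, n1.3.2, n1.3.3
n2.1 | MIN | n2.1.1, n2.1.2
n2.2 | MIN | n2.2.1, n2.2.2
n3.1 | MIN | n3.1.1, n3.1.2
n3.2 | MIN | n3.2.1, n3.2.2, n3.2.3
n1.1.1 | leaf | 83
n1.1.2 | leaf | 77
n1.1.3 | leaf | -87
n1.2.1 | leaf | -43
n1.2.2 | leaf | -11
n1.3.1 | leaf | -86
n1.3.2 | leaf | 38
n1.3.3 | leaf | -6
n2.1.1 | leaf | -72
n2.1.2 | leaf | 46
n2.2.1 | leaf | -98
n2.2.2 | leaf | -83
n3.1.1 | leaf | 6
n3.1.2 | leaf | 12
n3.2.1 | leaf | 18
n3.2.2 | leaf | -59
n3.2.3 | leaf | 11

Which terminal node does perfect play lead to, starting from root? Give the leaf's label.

n1.1 (MIN): min(83, 77, -87) = -87
n1.2 (MIN): min(-43, -11) = -43
n1.3 (MIN): min(-86, 38, -6) = -86
n1 (MAX): max(-87, -43, -86) = -43
n2.1 (MIN): min(-72, 46) = -72
n2.2 (MIN): min(-98, -83) = -98
n2 (MAX): max(-72, -98) = -72
n3.1 (MIN): min(6, 12) = 6
n3.2 (MIN): min(18, -59, 11) = -59
n3 (MAX): max(6, -59) = 6
root (MIN): min(-43, -72, 6) = -72
At root, MIN picks n2 (lowest: -72).
At n2, MAX picks n2.1 (highest: -72).
At n2.1, MIN picks n2.1.1 (lowest: -72).
Terminal value -72.

n2.1.1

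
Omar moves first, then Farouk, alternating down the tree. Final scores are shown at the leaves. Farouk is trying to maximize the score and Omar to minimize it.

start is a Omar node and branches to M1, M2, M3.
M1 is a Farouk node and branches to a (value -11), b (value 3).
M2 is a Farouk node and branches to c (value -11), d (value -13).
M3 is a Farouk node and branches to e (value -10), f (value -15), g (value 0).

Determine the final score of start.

M1 (Farouk): max(-11, 3) = 3
M2 (Farouk): max(-11, -13) = -11
M3 (Farouk): max(-10, -15, 0) = 0
start (Omar): min(3, -11, 0) = -11

-11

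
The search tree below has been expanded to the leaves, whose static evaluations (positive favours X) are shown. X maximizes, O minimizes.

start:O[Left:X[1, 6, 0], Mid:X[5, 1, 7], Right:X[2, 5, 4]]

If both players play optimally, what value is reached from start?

5

Left (X): max(1, 6, 0) = 6
Mid (X): max(5, 1, 7) = 7
Right (X): max(2, 5, 4) = 5
start (O): min(6, 7, 5) = 5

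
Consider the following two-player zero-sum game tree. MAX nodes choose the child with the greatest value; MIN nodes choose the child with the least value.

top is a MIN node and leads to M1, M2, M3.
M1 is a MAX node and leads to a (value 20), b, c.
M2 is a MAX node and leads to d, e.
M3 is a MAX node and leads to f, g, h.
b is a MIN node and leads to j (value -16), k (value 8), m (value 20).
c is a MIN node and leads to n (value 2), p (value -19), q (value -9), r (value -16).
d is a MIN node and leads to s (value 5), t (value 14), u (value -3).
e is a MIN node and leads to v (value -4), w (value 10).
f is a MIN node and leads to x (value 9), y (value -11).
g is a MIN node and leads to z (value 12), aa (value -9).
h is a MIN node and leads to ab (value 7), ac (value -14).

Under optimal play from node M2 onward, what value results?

d (MIN): min(5, 14, -3) = -3
e (MIN): min(-4, 10) = -4
M2 (MAX): max(-3, -4) = -3

-3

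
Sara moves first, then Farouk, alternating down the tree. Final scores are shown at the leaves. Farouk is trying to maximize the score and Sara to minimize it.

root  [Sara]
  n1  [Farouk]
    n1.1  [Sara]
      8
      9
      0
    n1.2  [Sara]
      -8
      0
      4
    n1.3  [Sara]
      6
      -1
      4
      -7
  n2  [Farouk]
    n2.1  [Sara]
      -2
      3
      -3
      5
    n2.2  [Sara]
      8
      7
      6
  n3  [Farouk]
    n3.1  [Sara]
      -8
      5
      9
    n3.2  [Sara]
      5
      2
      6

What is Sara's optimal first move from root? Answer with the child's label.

n1

n1.1 (Sara): min(8, 9, 0) = 0
n1.2 (Sara): min(-8, 0, 4) = -8
n1.3 (Sara): min(6, -1, 4, -7) = -7
n1 (Farouk): max(0, -8, -7) = 0
n2.1 (Sara): min(-2, 3, -3, 5) = -3
n2.2 (Sara): min(8, 7, 6) = 6
n2 (Farouk): max(-3, 6) = 6
n3.1 (Sara): min(-8, 5, 9) = -8
n3.2 (Sara): min(5, 2, 6) = 2
n3 (Farouk): max(-8, 2) = 2
root (Sara): min(0, 6, 2) = 0
Sara at root wants the lowest of {n1=0, n2=6, n3=2}, so chooses n1.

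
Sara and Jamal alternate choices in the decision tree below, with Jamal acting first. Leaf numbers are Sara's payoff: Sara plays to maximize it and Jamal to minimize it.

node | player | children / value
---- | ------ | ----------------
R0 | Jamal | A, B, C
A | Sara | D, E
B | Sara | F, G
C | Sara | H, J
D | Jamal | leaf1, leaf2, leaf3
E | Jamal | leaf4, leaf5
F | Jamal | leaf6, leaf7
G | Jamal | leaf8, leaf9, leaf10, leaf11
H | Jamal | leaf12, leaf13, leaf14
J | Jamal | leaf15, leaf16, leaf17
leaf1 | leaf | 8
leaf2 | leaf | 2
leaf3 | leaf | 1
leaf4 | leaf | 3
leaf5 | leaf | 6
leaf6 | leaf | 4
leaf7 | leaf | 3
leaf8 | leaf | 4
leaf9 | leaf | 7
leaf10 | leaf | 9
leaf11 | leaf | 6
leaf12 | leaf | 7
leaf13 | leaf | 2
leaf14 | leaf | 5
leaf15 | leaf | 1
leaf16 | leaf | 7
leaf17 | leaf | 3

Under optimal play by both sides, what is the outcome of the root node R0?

D (Jamal): min(8, 2, 1) = 1
E (Jamal): min(3, 6) = 3
A (Sara): max(1, 3) = 3
F (Jamal): min(4, 3) = 3
G (Jamal): min(4, 7, 9, 6) = 4
B (Sara): max(3, 4) = 4
H (Jamal): min(7, 2, 5) = 2
J (Jamal): min(1, 7, 3) = 1
C (Sara): max(2, 1) = 2
R0 (Jamal): min(3, 4, 2) = 2

2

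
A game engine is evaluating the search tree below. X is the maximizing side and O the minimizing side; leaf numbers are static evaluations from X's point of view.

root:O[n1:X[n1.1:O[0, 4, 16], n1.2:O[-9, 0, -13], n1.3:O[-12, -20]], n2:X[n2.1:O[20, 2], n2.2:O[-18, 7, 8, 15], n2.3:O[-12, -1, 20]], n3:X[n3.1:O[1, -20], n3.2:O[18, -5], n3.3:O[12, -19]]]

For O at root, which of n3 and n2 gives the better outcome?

n3

n3.1 (O): min(1, -20) = -20
n3.2 (O): min(18, -5) = -5
n3.3 (O): min(12, -19) = -19
n3 (X): max(-20, -5, -19) = -5
n2.1 (O): min(20, 2) = 2
n2.2 (O): min(-18, 7, 8, 15) = -18
n2.3 (O): min(-12, -1, 20) = -12
n2 (X): max(2, -18, -12) = 2
O prefers the lower value; n3=-5, n2=2. n3 is better since -5 < 2.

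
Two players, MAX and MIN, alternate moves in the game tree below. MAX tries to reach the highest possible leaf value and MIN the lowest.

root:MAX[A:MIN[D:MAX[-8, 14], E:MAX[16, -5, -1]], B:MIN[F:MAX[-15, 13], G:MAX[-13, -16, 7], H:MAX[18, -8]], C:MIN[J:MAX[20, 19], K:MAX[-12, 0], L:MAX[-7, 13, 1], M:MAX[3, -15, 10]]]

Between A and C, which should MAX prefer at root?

A

D (MAX): max(-8, 14) = 14
E (MAX): max(16, -5, -1) = 16
A (MIN): min(14, 16) = 14
J (MAX): max(20, 19) = 20
K (MAX): max(-12, 0) = 0
L (MAX): max(-7, 13, 1) = 13
M (MAX): max(3, -15, 10) = 10
C (MIN): min(20, 0, 13, 10) = 0
MAX prefers the higher value; A=14, C=0. A is better since 14 > 0.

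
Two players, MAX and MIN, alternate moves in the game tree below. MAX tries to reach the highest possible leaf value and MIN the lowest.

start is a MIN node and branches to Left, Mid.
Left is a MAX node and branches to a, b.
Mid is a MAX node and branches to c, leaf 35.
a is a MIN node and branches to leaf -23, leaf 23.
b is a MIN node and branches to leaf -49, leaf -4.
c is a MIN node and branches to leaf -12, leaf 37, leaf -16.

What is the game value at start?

-23

a (MIN): min(-23, 23) = -23
b (MIN): min(-49, -4) = -49
Left (MAX): max(-23, -49) = -23
c (MIN): min(-12, 37, -16) = -16
Mid (MAX): max(-16, 35) = 35
start (MIN): min(-23, 35) = -23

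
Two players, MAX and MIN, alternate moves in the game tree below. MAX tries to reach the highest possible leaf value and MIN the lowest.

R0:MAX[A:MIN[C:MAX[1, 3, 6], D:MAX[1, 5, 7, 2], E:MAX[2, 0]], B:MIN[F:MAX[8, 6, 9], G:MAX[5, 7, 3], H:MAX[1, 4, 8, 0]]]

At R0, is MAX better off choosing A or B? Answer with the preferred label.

B

C (MAX): max(1, 3, 6) = 6
D (MAX): max(1, 5, 7, 2) = 7
E (MAX): max(2, 0) = 2
A (MIN): min(6, 7, 2) = 2
F (MAX): max(8, 6, 9) = 9
G (MAX): max(5, 7, 3) = 7
H (MAX): max(1, 4, 8, 0) = 8
B (MIN): min(9, 7, 8) = 7
MAX prefers the higher value; A=2, B=7. B is better since 7 > 2.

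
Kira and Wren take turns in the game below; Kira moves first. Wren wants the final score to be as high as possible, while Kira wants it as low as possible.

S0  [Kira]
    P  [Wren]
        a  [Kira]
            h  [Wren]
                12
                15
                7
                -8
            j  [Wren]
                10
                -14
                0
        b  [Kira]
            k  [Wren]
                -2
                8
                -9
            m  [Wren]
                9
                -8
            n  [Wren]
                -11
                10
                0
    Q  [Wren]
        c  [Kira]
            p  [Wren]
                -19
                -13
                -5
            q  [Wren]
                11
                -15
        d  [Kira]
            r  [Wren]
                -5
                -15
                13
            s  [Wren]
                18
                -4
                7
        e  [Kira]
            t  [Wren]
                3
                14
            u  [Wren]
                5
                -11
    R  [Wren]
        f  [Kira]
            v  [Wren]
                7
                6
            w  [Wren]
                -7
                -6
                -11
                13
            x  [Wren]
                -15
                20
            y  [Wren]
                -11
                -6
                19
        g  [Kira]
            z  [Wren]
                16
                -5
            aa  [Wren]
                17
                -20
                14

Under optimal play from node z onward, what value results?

16

z (Wren): max(16, -5) = 16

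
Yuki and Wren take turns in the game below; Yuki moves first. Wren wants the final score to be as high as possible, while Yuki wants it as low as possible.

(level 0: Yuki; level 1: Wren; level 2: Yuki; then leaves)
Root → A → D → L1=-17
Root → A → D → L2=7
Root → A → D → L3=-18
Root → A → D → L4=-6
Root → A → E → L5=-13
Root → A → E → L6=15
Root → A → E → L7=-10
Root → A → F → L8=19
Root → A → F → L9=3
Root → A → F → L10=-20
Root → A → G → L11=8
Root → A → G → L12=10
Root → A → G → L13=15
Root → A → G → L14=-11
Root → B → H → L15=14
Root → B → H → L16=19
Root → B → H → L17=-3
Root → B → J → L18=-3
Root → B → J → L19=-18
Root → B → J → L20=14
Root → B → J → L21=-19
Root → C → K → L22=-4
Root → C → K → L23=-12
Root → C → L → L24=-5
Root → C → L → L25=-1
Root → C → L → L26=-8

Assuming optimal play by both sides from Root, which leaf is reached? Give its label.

L14

D (Yuki): min(-17, 7, -18, -6) = -18
E (Yuki): min(-13, 15, -10) = -13
F (Yuki): min(19, 3, -20) = -20
G (Yuki): min(8, 10, 15, -11) = -11
A (Wren): max(-18, -13, -20, -11) = -11
H (Yuki): min(14, 19, -3) = -3
J (Yuki): min(-3, -18, 14, -19) = -19
B (Wren): max(-3, -19) = -3
K (Yuki): min(-4, -12) = -12
L (Yuki): min(-5, -1, -8) = -8
C (Wren): max(-12, -8) = -8
Root (Yuki): min(-11, -3, -8) = -11
At Root, Yuki picks A (lowest: -11).
At A, Wren picks G (highest: -11).
At G, Yuki picks L14 (lowest: -11).
Terminal value -11.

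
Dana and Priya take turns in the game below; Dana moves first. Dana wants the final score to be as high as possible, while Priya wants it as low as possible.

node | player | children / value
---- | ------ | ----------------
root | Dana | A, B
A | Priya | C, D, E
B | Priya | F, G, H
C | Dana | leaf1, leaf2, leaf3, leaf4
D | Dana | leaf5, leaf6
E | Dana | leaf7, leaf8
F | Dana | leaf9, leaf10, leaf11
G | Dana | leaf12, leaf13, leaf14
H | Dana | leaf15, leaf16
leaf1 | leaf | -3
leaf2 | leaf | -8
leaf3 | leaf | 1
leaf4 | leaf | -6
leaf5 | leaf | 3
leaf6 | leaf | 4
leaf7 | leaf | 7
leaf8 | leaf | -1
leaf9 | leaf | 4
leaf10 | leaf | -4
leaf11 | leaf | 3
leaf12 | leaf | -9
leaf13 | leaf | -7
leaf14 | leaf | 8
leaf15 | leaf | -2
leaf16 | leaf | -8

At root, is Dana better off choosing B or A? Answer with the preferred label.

A

F (Dana): max(4, -4, 3) = 4
G (Dana): max(-9, -7, 8) = 8
H (Dana): max(-2, -8) = -2
B (Priya): min(4, 8, -2) = -2
C (Dana): max(-3, -8, 1, -6) = 1
D (Dana): max(3, 4) = 4
E (Dana): max(7, -1) = 7
A (Priya): min(1, 4, 7) = 1
Dana prefers the higher value; B=-2, A=1. A is better since 1 > -2.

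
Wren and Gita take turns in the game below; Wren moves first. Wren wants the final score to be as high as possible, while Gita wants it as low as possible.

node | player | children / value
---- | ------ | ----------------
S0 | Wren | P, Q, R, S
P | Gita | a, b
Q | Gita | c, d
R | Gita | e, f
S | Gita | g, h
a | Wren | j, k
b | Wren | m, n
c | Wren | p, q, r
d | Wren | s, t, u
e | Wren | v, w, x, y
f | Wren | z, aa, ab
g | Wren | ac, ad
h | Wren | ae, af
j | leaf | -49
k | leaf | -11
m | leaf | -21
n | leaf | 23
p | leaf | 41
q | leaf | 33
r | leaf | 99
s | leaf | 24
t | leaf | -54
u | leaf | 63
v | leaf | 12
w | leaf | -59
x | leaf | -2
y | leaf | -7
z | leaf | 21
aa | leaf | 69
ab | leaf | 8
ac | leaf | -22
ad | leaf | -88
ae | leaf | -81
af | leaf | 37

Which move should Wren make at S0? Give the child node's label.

a (Wren): max(-49, -11) = -11
b (Wren): max(-21, 23) = 23
P (Gita): min(-11, 23) = -11
c (Wren): max(41, 33, 99) = 99
d (Wren): max(24, -54, 63) = 63
Q (Gita): min(99, 63) = 63
e (Wren): max(12, -59, -2, -7) = 12
f (Wren): max(21, 69, 8) = 69
R (Gita): min(12, 69) = 12
g (Wren): max(-22, -88) = -22
h (Wren): max(-81, 37) = 37
S (Gita): min(-22, 37) = -22
S0 (Wren): max(-11, 63, 12, -22) = 63
Wren at S0 wants the highest of {P=-11, Q=63, R=12, S=-22}, so chooses Q.

Q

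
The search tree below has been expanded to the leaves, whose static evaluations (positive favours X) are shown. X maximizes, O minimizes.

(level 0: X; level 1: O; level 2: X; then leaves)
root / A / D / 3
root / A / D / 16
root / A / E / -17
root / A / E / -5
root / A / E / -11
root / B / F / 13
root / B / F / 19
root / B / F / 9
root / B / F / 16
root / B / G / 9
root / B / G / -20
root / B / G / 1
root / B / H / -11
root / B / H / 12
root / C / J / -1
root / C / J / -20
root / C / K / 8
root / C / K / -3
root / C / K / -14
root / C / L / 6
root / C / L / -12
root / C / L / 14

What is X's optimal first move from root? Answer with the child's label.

B

D (X): max(3, 16) = 16
E (X): max(-17, -5, -11) = -5
A (O): min(16, -5) = -5
F (X): max(13, 19, 9, 16) = 19
G (X): max(9, -20, 1) = 9
H (X): max(-11, 12) = 12
B (O): min(19, 9, 12) = 9
J (X): max(-1, -20) = -1
K (X): max(8, -3, -14) = 8
L (X): max(6, -12, 14) = 14
C (O): min(-1, 8, 14) = -1
root (X): max(-5, 9, -1) = 9
X at root wants the highest of {A=-5, B=9, C=-1}, so chooses B.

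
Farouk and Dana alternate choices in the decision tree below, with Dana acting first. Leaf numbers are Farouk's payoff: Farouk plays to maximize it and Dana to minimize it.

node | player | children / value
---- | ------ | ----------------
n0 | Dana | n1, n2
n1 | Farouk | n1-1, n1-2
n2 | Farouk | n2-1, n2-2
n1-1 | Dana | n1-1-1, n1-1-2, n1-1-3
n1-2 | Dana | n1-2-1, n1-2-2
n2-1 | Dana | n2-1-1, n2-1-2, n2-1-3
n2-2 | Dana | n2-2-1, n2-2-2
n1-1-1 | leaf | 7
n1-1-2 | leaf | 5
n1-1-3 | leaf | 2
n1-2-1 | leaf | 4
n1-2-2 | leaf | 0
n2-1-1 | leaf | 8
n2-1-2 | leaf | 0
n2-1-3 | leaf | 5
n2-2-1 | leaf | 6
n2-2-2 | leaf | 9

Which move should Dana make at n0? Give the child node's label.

n1

n1-1 (Dana): min(7, 5, 2) = 2
n1-2 (Dana): min(4, 0) = 0
n1 (Farouk): max(2, 0) = 2
n2-1 (Dana): min(8, 0, 5) = 0
n2-2 (Dana): min(6, 9) = 6
n2 (Farouk): max(0, 6) = 6
n0 (Dana): min(2, 6) = 2
Dana at n0 wants the lowest of {n1=2, n2=6}, so chooses n1.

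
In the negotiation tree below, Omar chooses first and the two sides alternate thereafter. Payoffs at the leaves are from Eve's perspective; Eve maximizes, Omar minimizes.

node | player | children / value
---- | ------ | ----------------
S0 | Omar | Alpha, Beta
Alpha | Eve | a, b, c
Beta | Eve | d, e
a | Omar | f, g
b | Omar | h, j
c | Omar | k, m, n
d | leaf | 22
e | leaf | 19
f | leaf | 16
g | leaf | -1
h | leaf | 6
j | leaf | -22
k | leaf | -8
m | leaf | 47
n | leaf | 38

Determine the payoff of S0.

-1

a (Omar): min(16, -1) = -1
b (Omar): min(6, -22) = -22
c (Omar): min(-8, 47, 38) = -8
Alpha (Eve): max(-1, -22, -8) = -1
Beta (Eve): max(22, 19) = 22
S0 (Omar): min(-1, 22) = -1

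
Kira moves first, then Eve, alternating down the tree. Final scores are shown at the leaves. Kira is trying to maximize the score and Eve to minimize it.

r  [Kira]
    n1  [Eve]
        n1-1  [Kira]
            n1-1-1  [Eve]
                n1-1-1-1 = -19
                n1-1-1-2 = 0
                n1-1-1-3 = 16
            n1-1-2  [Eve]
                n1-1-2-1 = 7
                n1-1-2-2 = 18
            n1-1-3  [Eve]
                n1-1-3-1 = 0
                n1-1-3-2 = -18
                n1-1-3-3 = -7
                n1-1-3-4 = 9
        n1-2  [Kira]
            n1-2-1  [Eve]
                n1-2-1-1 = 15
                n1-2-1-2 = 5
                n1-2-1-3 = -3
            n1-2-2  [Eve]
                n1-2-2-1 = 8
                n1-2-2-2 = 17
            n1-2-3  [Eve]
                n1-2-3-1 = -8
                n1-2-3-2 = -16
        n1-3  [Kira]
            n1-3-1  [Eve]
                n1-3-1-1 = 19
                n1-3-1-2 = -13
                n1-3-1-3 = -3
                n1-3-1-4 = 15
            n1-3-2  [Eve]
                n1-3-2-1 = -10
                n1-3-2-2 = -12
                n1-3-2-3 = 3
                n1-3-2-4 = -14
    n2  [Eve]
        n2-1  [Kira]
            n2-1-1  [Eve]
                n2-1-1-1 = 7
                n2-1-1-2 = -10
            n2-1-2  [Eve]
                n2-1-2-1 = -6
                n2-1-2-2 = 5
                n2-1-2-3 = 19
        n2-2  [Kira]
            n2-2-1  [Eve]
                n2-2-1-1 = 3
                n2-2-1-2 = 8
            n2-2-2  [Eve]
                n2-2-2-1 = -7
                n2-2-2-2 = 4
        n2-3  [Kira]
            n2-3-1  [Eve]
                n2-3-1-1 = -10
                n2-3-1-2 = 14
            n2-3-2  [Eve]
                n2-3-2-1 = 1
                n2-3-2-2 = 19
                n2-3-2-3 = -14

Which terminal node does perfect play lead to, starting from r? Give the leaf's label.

n1-1-1 (Eve): min(-19, 0, 16) = -19
n1-1-2 (Eve): min(7, 18) = 7
n1-1-3 (Eve): min(0, -18, -7, 9) = -18
n1-1 (Kira): max(-19, 7, -18) = 7
n1-2-1 (Eve): min(15, 5, -3) = -3
n1-2-2 (Eve): min(8, 17) = 8
n1-2-3 (Eve): min(-8, -16) = -16
n1-2 (Kira): max(-3, 8, -16) = 8
n1-3-1 (Eve): min(19, -13, -3, 15) = -13
n1-3-2 (Eve): min(-10, -12, 3, -14) = -14
n1-3 (Kira): max(-13, -14) = -13
n1 (Eve): min(7, 8, -13) = -13
n2-1-1 (Eve): min(7, -10) = -10
n2-1-2 (Eve): min(-6, 5, 19) = -6
n2-1 (Kira): max(-10, -6) = -6
n2-2-1 (Eve): min(3, 8) = 3
n2-2-2 (Eve): min(-7, 4) = -7
n2-2 (Kira): max(3, -7) = 3
n2-3-1 (Eve): min(-10, 14) = -10
n2-3-2 (Eve): min(1, 19, -14) = -14
n2-3 (Kira): max(-10, -14) = -10
n2 (Eve): min(-6, 3, -10) = -10
r (Kira): max(-13, -10) = -10
At r, Kira picks n2 (highest: -10).
At n2, Eve picks n2-3 (lowest: -10).
At n2-3, Kira picks n2-3-1 (highest: -10).
At n2-3-1, Eve picks n2-3-1-1 (lowest: -10).
Terminal value -10.

n2-3-1-1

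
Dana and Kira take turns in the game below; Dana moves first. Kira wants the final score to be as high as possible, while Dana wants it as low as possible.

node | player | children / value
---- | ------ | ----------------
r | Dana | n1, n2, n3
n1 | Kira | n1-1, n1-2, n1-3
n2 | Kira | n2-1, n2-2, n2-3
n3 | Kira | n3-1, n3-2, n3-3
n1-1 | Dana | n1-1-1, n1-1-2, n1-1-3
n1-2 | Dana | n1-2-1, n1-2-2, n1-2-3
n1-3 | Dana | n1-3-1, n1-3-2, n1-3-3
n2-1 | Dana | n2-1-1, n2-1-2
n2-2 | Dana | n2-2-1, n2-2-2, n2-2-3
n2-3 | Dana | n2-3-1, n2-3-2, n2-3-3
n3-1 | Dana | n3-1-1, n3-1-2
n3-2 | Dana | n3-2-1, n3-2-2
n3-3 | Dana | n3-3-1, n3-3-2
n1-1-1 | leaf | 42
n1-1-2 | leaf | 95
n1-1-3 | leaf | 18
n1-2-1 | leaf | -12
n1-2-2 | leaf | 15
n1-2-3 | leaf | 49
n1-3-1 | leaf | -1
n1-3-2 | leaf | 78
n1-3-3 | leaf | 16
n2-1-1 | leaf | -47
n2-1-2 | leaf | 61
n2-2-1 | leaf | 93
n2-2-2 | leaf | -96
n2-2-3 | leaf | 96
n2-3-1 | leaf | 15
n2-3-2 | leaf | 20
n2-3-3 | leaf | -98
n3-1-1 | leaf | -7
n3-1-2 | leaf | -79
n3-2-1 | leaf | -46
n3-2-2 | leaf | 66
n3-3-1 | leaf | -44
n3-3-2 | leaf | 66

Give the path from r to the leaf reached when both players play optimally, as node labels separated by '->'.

r -> n2 -> n2-1 -> n2-1-1

n1-1 (Dana): min(42, 95, 18) = 18
n1-2 (Dana): min(-12, 15, 49) = -12
n1-3 (Dana): min(-1, 78, 16) = -1
n1 (Kira): max(18, -12, -1) = 18
n2-1 (Dana): min(-47, 61) = -47
n2-2 (Dana): min(93, -96, 96) = -96
n2-3 (Dana): min(15, 20, -98) = -98
n2 (Kira): max(-47, -96, -98) = -47
n3-1 (Dana): min(-7, -79) = -79
n3-2 (Dana): min(-46, 66) = -46
n3-3 (Dana): min(-44, 66) = -44
n3 (Kira): max(-79, -46, -44) = -44
r (Dana): min(18, -47, -44) = -47
At r, Dana picks n2 (lowest: -47).
At n2, Kira picks n2-1 (highest: -47).
At n2-1, Dana picks n2-1-1 (lowest: -47).
Terminal value -47.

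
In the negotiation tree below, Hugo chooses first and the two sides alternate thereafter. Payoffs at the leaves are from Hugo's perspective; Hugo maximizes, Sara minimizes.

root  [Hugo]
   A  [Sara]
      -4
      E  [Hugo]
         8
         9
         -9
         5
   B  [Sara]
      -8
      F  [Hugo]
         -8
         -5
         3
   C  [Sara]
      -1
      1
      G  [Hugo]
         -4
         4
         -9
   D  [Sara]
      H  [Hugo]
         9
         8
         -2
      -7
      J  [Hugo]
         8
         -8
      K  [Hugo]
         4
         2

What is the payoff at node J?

8

J (Hugo): max(8, -8) = 8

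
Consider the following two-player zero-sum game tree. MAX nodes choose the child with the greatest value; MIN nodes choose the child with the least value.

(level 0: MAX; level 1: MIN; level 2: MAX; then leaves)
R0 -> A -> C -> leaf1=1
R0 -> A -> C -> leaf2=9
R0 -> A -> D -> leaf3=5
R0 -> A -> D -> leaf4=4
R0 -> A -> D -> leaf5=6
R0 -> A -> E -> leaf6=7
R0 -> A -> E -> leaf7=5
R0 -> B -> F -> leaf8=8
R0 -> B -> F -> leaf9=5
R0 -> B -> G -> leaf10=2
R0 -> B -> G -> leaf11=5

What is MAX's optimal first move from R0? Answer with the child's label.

C (MAX): max(1, 9) = 9
D (MAX): max(5, 4, 6) = 6
E (MAX): max(7, 5) = 7
A (MIN): min(9, 6, 7) = 6
F (MAX): max(8, 5) = 8
G (MAX): max(2, 5) = 5
B (MIN): min(8, 5) = 5
R0 (MAX): max(6, 5) = 6
MAX at R0 wants the highest of {A=6, B=5}, so chooses A.

A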